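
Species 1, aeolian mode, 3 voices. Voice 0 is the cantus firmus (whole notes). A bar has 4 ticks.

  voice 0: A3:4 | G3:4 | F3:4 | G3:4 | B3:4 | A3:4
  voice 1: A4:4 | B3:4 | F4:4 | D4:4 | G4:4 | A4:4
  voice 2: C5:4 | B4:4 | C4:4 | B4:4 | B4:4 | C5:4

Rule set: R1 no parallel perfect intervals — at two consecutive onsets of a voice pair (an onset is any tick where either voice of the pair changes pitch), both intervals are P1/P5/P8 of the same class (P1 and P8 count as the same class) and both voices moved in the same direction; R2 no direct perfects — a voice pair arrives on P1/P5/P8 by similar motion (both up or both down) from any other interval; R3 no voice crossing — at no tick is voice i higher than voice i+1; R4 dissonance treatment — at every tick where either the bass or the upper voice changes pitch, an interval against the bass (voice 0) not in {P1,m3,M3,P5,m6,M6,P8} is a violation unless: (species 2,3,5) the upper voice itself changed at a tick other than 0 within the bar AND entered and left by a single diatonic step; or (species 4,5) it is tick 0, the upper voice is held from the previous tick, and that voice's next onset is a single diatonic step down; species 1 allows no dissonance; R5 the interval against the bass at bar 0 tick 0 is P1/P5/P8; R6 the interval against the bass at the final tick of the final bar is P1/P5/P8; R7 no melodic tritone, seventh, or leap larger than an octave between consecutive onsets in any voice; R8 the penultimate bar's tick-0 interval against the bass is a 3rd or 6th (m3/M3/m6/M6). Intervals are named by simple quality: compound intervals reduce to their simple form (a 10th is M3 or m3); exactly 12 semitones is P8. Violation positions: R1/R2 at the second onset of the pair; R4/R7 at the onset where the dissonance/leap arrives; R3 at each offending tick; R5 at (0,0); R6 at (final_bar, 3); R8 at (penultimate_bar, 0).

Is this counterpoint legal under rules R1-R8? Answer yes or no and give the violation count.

No (13 violations)

bar 0: v0=A3 v1=A4 v2=C5 (m3)
bar 1: v0=G3 v1=B3 v2=B4 (M3)
bar 2: v0=F3 v1=F4 v2=C4 (P5)
bar 3: v0=G3 v1=D4 v2=B4 (M3)
bar 4: v0=B3 v1=G4 v2=B4 (P8)
bar 5: v0=A3 v1=A4 v2=C5 (m3)
  R5 @ bar0.0: opens on m3
  R2 @ bar1.0: A4/C5 m3 -> B3/B4 P8 similar
  R7 @ bar1.0: A4->B3 leap 10st
  R2 @ bar2.0: G3/B4 M3 -> F3/C4 P5 similar
  R3 @ bar2.0: F4 above C4
  R7 @ bar2.0: B3->F4 leap 6st
  R7 @ bar2.0: B4->C4 leap 11st
  R3 @ bar2.1: F4 above C4
  R3 @ bar2.2: F4 above C4
  R3 @ bar2.3: F4 above C4
  R7 @ bar3.0: C4->B4 leap 11st
  R8 @ bar4.0: penult P8 not 3rd/6th
  R6 @ bar5.3: closes on m3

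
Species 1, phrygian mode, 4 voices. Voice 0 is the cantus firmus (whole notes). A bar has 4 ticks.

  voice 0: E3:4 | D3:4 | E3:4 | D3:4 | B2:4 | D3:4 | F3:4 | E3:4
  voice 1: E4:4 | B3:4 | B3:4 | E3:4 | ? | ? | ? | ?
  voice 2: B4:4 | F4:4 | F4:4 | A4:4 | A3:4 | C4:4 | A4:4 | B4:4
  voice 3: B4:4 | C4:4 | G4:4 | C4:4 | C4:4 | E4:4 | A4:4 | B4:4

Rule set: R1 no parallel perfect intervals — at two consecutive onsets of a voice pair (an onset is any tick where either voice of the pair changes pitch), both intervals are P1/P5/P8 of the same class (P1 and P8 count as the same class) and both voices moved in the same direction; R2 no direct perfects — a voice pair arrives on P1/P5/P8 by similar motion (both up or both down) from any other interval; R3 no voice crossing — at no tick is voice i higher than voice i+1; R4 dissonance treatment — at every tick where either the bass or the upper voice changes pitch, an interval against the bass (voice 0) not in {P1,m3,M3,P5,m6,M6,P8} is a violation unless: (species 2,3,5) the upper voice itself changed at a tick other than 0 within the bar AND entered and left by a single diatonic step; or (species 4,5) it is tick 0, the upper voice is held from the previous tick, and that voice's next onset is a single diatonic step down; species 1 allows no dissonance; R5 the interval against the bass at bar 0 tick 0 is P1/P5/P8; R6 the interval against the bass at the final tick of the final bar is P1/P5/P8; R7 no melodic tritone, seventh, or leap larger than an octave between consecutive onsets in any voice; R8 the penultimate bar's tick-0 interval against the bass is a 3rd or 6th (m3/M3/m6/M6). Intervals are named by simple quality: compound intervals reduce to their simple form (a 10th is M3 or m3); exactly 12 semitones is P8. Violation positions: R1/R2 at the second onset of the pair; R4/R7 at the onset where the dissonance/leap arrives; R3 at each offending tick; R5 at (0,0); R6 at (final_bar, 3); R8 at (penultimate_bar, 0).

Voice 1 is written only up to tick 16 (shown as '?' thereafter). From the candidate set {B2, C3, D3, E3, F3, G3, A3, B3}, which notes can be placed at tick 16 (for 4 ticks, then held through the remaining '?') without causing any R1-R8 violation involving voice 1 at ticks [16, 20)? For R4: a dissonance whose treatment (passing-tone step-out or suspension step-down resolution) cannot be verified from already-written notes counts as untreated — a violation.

{G3}

B2: violates R2
C3: violates R4
D3: violates R2
E3: violates R4
F3: violates R4
G3: legal
A3: violates R4
B3: violates R3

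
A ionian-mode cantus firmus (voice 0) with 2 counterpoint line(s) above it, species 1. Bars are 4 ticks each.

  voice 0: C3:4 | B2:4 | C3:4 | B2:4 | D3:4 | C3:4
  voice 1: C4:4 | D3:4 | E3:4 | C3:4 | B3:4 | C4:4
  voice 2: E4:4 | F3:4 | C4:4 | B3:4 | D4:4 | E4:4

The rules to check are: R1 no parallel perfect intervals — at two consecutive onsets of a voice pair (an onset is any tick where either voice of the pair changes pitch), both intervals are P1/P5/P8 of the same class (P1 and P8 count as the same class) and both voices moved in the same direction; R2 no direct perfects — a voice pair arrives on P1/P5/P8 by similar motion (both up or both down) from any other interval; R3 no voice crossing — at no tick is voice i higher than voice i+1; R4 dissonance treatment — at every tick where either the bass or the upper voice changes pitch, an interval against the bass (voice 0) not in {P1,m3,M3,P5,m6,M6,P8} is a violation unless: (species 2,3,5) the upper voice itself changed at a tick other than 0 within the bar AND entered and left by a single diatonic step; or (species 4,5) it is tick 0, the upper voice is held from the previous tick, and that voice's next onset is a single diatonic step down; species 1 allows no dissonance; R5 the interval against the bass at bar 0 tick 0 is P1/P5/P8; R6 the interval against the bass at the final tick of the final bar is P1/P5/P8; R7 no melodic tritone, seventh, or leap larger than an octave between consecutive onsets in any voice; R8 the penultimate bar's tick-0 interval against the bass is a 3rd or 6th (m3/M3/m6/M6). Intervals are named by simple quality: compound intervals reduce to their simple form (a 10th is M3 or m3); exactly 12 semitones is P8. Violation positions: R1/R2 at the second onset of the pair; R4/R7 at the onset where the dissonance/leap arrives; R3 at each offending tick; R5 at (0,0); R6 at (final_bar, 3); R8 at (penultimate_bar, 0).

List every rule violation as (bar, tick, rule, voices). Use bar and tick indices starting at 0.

(0, 0, R5, (0, 2))
(1, 0, R4, (0, 2))
(1, 0, R7, (1,))
(1, 0, R7, (2,))
(2, 0, R2, (0, 2))
(3, 0, R1, (0, 2))
(3, 0, R4, (0, 1))
(4, 0, R1, (0, 2))
(4, 0, R7, (1,))
(4, 0, R8, (0, 2))
(5, 3, R6, (0, 2))

bar 0: v0=C3 v1=C4 v2=E4 downbeat M3
bar 1: v0=B2 v1=D3 v2=F3 downbeat TT
bar 2: v0=C3 v1=E3 v2=C4 downbeat P8
bar 3: v0=B2 v1=C3 v2=B3 downbeat P8
bar 4: v0=D3 v1=B3 v2=D4 downbeat P8
bar 5: v0=C3 v1=C4 v2=E4 downbeat M3
  -> R5 @ bar 0 tick 0 v(0, 2): opens on M3
  -> R4 @ bar 1 tick 0 v(0, 2): B2/F3 TT untreated
  -> R7 @ bar 1 tick 0 v(1,): C4->D3 leap 10st
  -> R7 @ bar 1 tick 0 v(2,): E4->F3 leap 11st
  -> R2 @ bar 2 tick 0 v(0, 2): B2/F3 TT -> C3/C4 P8 similar
  -> R1 @ bar 3 tick 0 v(0, 2): C3/C4 P8 -> B2/B3 P8 similar
  -> R4 @ bar 3 tick 0 v(0, 1): B2/C3 m2 untreated
  -> R1 @ bar 4 tick 0 v(0, 2): B2/B3 P8 -> D3/D4 P8 similar
  -> R7 @ bar 4 tick 0 v(1,): C3->B3 leap 11st
  -> R8 @ bar 4 tick 0 v(0, 2): penult P8 not 3rd/6th
  -> R6 @ bar 5 tick 3 v(0, 2): closes on M3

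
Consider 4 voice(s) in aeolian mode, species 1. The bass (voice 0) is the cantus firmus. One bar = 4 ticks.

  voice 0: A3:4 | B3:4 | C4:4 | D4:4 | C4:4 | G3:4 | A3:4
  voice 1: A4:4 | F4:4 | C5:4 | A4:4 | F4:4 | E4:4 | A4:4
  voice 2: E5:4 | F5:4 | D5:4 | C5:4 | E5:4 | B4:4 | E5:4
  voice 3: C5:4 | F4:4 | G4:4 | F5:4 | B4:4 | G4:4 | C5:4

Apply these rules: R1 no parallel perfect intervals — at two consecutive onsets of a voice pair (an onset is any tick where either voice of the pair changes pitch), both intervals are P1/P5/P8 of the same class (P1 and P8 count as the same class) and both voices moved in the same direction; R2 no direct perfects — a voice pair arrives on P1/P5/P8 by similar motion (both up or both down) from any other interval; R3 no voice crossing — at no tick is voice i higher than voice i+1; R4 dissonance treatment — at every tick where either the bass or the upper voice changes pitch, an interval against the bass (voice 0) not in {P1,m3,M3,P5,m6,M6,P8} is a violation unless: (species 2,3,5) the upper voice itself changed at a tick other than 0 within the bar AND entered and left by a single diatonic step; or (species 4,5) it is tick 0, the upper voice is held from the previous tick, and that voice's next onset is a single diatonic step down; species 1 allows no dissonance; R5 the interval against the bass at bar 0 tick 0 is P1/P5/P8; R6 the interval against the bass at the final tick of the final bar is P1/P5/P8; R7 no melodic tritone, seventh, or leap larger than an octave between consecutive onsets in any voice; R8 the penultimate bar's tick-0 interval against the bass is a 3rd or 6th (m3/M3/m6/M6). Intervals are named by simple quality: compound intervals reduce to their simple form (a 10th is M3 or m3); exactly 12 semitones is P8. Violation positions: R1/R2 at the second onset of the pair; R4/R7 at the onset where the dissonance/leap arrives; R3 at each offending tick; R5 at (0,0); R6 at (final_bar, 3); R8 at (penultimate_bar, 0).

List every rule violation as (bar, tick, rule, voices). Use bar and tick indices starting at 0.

(0, 0, R3, (2, 3))
(0, 0, R5, (0, 3))
(0, 1, R3, (2, 3))
(0, 2, R3, (2, 3))
(0, 3, R3, (2, 3))
(1, 0, R2, (1, 3))
(1, 0, R3, (2, 3))
(1, 0, R4, (0, 1))
(1, 0, R4, (0, 2))
(1, 0, R4, (0, 3))
(1, 1, R3, (2, 3))
(1, 2, R3, (2, 3))
(1, 3, R3, (2, 3))
(2, 0, R2, (0, 1))
(2, 0, R2, (0, 3))
(2, 0, R3, (2, 3))
(2, 0, R4, (0, 2))
(2, 1, R3, (2, 3))
(2, 2, R3, (2, 3))
(2, 3, R3, (2, 3))
(3, 0, R4, (0, 2))
(3, 0, R7, (3,))
(4, 0, R3, (2, 3))
(4, 0, R4, (0, 1))
(4, 0, R4, (0, 3))
(4, 0, R7, (3,))
(4, 1, R3, (2, 3))
(4, 2, R3, (2, 3))
(4, 3, R3, (2, 3))
(5, 0, R2, (0, 3))
(5, 0, R2, (1, 2))
(5, 0, R3, (2, 3))
(5, 0, R8, (0, 3))
(5, 1, R3, (2, 3))
(5, 2, R3, (2, 3))
(5, 3, R3, (2, 3))
(6, 0, R1, (1, 2))
(6, 0, R2, (0, 1))
(6, 0, R2, (0, 2))
(6, 0, R3, (2, 3))
(6, 1, R3, (2, 3))
(6, 2, R3, (2, 3))
(6, 3, R3, (2, 3))
(6, 3, R6, (0, 3))

bar 0: v0=A3 v1=A4 v2=E5 v3=C5 downbeat m3
bar 1: v0=B3 v1=F4 v2=F5 v3=F4 downbeat TT
bar 2: v0=C4 v1=C5 v2=D5 v3=G4 downbeat P5
bar 3: v0=D4 v1=A4 v2=C5 v3=F5 downbeat m3
bar 4: v0=C4 v1=F4 v2=E5 v3=B4 downbeat M7
bar 5: v0=G3 v1=E4 v2=B4 v3=G4 downbeat P8
bar 6: v0=A3 v1=A4 v2=E5 v3=C5 downbeat m3
  -> R3 @ bar 0 tick 0 v(2, 3): E5 above C5
  -> R5 @ bar 0 tick 0 v(0, 3): opens on m3
  -> R3 @ bar 0 tick 1 v(2, 3): E5 above C5
  -> R3 @ bar 0 tick 2 v(2, 3): E5 above C5
  -> R3 @ bar 0 tick 3 v(2, 3): E5 above C5
  -> R2 @ bar 1 tick 0 v(1, 3): A4/C5 m3 -> F4/F4 P1 similar
  -> R3 @ bar 1 tick 0 v(2, 3): F5 above F4
  -> R4 @ bar 1 tick 0 v(0, 1): B3/F4 TT untreated
  -> R4 @ bar 1 tick 0 v(0, 2): B3/F5 TT untreated
  -> R4 @ bar 1 tick 0 v(0, 3): B3/F4 TT untreated
  -> R3 @ bar 1 tick 1 v(2, 3): F5 above F4
  -> R3 @ bar 1 tick 2 v(2, 3): F5 above F4
  -> R3 @ bar 1 tick 3 v(2, 3): F5 above F4
  -> R2 @ bar 2 tick 0 v(0, 1): B3/F4 TT -> C4/C5 P8 similar
  -> R2 @ bar 2 tick 0 v(0, 3): B3/F4 TT -> C4/G4 P5 similar
  -> R3 @ bar 2 tick 0 v(2, 3): D5 above G4
  -> R4 @ bar 2 tick 0 v(0, 2): C4/D5 M2 untreated
  -> R3 @ bar 2 tick 1 v(2, 3): D5 above G4
  -> R3 @ bar 2 tick 2 v(2, 3): D5 above G4
  -> R3 @ bar 2 tick 3 v(2, 3): D5 above G4
  -> R4 @ bar 3 tick 0 v(0, 2): D4/C5 m7 untreated
  -> R7 @ bar 3 tick 0 v(3,): G4->F5 leap 10st
  -> R3 @ bar 4 tick 0 v(2, 3): E5 above B4
  -> R4 @ bar 4 tick 0 v(0, 1): C4/F4 P4 untreated
  -> R4 @ bar 4 tick 0 v(0, 3): C4/B4 M7 untreated
  -> R7 @ bar 4 tick 0 v(3,): F5->B4 leap 6st
  -> R3 @ bar 4 tick 1 v(2, 3): E5 above B4
  -> R3 @ bar 4 tick 2 v(2, 3): E5 above B4
  -> R3 @ bar 4 tick 3 v(2, 3): E5 above B4
  -> R2 @ bar 5 tick 0 v(0, 3): C4/B4 M7 -> G3/G4 P8 similar
  -> R2 @ bar 5 tick 0 v(1, 2): F4/E5 M7 -> E4/B4 P5 similar
  -> R3 @ bar 5 tick 0 v(2, 3): B4 above G4
  -> R8 @ bar 5 tick 0 v(0, 3): penult P8 not 3rd/6th
  -> R3 @ bar 5 tick 1 v(2, 3): B4 above G4
  -> R3 @ bar 5 tick 2 v(2, 3): B4 above G4
  -> R3 @ bar 5 tick 3 v(2, 3): B4 above G4
  -> R1 @ bar 6 tick 0 v(1, 2): E4/B4 P5 -> A4/E5 P5 similar
  -> R2 @ bar 6 tick 0 v(0, 1): G3/E4 M6 -> A3/A4 P8 similar
  -> R2 @ bar 6 tick 0 v(0, 2): G3/B4 M3 -> A3/E5 P5 similar
  -> R3 @ bar 6 tick 0 v(2, 3): E5 above C5
  -> R3 @ bar 6 tick 1 v(2, 3): E5 above C5
  -> R3 @ bar 6 tick 2 v(2, 3): E5 above C5
  -> R3 @ bar 6 tick 3 v(2, 3): E5 above C5
  -> R6 @ bar 6 tick 3 v(0, 3): closes on m3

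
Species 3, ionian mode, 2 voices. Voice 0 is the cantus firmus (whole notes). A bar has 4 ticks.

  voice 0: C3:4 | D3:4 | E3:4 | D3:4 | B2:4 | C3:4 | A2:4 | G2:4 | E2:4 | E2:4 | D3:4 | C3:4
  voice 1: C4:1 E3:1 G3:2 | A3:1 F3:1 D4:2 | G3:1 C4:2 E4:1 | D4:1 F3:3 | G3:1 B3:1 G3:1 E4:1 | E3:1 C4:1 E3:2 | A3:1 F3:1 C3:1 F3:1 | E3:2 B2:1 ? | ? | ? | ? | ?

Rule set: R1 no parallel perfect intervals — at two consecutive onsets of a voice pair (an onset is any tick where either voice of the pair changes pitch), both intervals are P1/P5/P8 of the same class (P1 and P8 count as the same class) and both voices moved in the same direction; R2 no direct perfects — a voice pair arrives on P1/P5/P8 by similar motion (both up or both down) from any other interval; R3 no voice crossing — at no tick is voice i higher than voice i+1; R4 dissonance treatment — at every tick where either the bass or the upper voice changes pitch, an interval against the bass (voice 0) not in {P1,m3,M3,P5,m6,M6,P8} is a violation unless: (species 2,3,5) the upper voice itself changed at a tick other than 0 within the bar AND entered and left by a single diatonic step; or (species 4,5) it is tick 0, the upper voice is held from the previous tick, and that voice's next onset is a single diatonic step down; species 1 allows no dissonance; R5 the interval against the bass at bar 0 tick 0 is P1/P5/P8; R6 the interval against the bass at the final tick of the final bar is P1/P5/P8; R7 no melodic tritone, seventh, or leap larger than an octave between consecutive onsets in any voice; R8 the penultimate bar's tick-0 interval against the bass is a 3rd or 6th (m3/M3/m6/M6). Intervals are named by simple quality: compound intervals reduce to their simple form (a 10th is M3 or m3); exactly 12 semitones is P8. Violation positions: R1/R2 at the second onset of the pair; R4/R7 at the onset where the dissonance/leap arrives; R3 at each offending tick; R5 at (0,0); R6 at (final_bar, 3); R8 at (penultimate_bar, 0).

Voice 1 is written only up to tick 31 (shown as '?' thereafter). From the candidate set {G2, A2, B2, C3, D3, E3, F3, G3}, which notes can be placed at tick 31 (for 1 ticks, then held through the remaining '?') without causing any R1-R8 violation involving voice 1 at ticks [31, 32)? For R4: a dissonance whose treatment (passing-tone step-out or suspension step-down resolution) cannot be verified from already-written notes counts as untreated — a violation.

{B2, D3, E3, G2, G3}

G2: legal
A2: violates R4
B2: legal
C3: violates R4
D3: legal
E3: legal
F3: violates R4,R7
G3: legal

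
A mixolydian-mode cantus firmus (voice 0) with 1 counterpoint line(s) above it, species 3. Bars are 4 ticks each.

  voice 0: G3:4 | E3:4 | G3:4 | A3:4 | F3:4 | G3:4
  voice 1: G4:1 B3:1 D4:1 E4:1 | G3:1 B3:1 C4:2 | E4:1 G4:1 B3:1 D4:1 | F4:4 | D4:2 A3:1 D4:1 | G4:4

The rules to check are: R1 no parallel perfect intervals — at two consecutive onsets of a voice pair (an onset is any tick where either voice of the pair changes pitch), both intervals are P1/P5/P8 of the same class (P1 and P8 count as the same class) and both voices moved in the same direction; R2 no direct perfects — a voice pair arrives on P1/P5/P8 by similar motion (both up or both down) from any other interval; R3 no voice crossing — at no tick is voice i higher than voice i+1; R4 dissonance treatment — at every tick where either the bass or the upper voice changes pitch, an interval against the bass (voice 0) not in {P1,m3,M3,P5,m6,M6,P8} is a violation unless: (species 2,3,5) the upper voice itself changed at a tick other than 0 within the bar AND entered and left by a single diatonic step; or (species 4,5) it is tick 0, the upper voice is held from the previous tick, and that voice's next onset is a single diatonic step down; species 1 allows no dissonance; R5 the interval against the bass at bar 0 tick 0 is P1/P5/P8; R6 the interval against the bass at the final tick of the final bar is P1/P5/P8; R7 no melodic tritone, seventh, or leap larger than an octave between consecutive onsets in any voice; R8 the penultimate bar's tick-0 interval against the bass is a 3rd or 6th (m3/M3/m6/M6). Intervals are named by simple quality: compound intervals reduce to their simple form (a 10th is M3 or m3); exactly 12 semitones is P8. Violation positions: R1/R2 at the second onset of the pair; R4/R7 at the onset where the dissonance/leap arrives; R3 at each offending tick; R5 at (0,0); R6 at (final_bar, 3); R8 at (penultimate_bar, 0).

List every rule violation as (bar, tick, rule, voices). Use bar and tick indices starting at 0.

bar 0: v0=G3 v1=G4 downbeat P8
bar 1: v0=E3 v1=G3 downbeat m3
bar 2: v0=G3 v1=E4 downbeat M6
bar 3: v0=A3 v1=F4 downbeat m6
bar 4: v0=F3 v1=D4 downbeat M6
bar 5: v0=G3 v1=G4 downbeat P8
  -> R2 @ bar 5 tick 0 v(0, 1): F3/D4 M6 -> G3/G4 P8 similar

(5, 0, R2, (0, 1))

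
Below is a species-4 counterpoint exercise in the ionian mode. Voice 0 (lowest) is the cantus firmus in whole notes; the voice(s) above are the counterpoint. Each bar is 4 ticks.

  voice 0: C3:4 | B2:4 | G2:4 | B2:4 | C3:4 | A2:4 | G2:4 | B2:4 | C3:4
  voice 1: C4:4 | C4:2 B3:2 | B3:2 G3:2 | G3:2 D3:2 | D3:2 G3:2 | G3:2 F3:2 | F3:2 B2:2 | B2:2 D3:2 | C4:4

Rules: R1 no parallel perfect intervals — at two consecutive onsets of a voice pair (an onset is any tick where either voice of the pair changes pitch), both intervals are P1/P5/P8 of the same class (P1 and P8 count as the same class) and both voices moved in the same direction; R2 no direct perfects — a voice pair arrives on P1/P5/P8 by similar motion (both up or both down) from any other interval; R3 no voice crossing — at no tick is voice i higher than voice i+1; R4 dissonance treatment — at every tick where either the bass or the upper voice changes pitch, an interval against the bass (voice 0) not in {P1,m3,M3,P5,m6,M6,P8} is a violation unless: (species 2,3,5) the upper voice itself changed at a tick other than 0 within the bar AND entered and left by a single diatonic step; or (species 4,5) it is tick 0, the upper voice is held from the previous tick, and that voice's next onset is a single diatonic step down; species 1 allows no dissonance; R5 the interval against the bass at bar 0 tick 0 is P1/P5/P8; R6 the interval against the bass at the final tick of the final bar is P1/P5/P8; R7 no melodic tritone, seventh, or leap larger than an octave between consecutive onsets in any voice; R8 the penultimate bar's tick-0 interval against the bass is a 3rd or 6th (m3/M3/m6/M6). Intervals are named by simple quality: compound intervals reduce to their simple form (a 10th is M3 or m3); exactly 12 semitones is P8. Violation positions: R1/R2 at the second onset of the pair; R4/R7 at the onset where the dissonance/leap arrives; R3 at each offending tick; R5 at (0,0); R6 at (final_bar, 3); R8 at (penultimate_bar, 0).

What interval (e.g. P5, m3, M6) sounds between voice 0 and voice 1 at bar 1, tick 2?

P8

voice 0=B2 voice 1=B3 -> P8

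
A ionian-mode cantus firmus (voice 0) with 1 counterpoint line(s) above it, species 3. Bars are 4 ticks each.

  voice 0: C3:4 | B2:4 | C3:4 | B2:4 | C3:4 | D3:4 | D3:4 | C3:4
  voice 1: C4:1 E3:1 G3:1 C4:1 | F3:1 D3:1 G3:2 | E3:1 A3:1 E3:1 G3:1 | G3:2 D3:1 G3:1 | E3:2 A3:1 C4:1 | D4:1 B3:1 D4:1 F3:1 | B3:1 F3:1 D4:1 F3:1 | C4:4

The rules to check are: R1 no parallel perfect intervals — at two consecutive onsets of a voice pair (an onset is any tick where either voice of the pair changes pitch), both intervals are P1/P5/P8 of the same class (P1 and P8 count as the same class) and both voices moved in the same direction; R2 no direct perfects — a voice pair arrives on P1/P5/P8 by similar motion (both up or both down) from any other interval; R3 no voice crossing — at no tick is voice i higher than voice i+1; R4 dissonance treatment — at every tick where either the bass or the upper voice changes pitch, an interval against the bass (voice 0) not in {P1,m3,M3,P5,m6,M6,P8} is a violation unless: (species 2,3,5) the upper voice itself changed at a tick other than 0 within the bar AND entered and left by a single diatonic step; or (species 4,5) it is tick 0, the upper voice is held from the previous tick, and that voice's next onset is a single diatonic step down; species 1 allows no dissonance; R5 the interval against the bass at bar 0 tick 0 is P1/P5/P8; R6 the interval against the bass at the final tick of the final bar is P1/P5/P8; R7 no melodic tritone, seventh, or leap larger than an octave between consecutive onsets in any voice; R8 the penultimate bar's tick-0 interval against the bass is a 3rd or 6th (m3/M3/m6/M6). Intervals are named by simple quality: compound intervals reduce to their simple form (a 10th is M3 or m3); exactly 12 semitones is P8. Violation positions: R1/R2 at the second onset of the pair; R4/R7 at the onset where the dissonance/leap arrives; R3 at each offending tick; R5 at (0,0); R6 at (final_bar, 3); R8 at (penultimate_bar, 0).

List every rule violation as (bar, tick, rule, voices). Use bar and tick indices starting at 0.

bar 0: v0=C3 v1=C4 downbeat P8
bar 1: v0=B2 v1=F3 downbeat TT
bar 2: v0=C3 v1=E3 downbeat M3
bar 3: v0=B2 v1=G3 downbeat m6
bar 4: v0=C3 v1=E3 downbeat M3
bar 5: v0=D3 v1=D4 downbeat P8
bar 6: v0=D3 v1=B3 downbeat M6
bar 7: v0=C3 v1=C4 downbeat P8
  -> R4 @ bar 1 tick 0 v(0, 1): B2/F3 TT untreated
  -> R1 @ bar 5 tick 0 v(0, 1): C3/C4 P8 -> D3/D4 P8 similar
  -> R7 @ bar 6 tick 0 v(1,): F3->B3 leap 6st
  -> R7 @ bar 6 tick 1 v(1,): B3->F3 leap 6st

(1, 0, R4, (0, 1))
(5, 0, R1, (0, 1))
(6, 0, R7, (1,))
(6, 1, R7, (1,))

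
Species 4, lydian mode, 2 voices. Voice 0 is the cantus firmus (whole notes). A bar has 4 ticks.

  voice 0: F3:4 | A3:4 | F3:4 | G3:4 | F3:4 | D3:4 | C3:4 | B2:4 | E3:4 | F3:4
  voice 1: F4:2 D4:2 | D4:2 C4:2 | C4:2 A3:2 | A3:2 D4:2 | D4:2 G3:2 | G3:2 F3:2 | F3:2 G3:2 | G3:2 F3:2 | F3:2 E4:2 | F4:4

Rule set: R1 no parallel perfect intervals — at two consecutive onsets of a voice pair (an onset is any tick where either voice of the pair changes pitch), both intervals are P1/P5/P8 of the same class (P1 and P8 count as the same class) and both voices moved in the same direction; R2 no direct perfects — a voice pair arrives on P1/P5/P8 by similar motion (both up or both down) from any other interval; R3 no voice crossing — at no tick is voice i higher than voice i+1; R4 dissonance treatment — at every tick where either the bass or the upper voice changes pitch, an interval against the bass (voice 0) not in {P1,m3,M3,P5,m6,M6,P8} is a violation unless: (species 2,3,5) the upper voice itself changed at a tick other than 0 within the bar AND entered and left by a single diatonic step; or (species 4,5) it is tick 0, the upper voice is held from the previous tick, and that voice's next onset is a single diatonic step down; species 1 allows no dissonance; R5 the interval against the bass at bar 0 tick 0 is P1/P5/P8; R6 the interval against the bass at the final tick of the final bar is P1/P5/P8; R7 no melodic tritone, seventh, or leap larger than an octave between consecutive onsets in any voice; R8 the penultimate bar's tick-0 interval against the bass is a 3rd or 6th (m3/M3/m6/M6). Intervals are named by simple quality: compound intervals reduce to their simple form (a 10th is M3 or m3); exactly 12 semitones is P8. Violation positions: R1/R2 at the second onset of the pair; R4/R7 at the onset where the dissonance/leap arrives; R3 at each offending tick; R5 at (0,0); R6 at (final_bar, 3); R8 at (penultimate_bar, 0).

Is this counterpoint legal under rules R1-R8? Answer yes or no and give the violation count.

bar 0: v0=F3 v1=F4 (P8)
bar 1: v0=A3 v1=D4 (P4)
bar 2: v0=F3 v1=C4 (P5)
bar 3: v0=G3 v1=A3 (M2)
bar 4: v0=F3 v1=D4 (M6)
bar 5: v0=D3 v1=G3 (P4)
bar 6: v0=C3 v1=F3 (P4)
bar 7: v0=B2 v1=G3 (m6)
bar 8: v0=E3 v1=F3 (m2)
bar 9: v0=F3 v1=F4 (P8)
  R4 @ bar3.0: G3/A3 M2 untreated
  R4 @ bar4.2: F3/G3 M2 untreated
  R4 @ bar6.0: C3/F3 P4 untreated
  R4 @ bar7.2: B2/F3 TT untreated
  R4 @ bar8.0: E3/F3 m2 untreated
  R8 @ bar8.0: penult m2 not 3rd/6th
  R7 @ bar8.2: F3->E4 leap 11st
  R1 @ bar9.0: E3/E4 P8 -> F3/F4 P8 similar

No (8 violations)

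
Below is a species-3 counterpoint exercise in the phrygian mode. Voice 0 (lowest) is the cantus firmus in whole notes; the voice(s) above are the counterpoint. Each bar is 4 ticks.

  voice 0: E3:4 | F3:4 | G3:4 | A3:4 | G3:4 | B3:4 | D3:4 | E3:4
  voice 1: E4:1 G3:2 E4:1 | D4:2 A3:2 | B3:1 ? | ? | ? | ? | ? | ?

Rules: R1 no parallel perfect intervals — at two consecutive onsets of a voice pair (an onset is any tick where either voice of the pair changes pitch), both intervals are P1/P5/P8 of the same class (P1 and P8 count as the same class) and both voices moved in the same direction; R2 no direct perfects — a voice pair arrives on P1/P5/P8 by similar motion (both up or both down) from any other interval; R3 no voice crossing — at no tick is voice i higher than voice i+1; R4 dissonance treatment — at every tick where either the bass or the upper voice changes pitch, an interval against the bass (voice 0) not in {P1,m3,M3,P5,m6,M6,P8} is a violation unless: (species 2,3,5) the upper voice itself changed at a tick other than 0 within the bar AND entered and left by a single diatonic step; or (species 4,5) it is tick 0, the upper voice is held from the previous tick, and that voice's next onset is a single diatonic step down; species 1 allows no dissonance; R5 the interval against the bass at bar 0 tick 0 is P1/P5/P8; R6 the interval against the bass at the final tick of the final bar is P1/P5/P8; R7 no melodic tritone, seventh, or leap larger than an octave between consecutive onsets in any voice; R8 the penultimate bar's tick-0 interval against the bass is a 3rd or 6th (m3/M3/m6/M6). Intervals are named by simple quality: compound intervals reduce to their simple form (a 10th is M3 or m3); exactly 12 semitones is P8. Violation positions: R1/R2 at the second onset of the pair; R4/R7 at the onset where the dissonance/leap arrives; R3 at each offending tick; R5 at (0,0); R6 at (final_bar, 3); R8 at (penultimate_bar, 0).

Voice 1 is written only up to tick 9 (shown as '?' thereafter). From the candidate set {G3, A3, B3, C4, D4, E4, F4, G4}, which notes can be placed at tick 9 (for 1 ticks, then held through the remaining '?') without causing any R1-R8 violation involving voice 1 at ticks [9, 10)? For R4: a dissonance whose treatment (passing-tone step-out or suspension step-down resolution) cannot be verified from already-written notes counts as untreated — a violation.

{B3, D4, E4, G3, G4}

G3: legal
A3: violates R4
B3: legal
C4: violates R4
D4: legal
E4: legal
F4: violates R4,R7
G4: legal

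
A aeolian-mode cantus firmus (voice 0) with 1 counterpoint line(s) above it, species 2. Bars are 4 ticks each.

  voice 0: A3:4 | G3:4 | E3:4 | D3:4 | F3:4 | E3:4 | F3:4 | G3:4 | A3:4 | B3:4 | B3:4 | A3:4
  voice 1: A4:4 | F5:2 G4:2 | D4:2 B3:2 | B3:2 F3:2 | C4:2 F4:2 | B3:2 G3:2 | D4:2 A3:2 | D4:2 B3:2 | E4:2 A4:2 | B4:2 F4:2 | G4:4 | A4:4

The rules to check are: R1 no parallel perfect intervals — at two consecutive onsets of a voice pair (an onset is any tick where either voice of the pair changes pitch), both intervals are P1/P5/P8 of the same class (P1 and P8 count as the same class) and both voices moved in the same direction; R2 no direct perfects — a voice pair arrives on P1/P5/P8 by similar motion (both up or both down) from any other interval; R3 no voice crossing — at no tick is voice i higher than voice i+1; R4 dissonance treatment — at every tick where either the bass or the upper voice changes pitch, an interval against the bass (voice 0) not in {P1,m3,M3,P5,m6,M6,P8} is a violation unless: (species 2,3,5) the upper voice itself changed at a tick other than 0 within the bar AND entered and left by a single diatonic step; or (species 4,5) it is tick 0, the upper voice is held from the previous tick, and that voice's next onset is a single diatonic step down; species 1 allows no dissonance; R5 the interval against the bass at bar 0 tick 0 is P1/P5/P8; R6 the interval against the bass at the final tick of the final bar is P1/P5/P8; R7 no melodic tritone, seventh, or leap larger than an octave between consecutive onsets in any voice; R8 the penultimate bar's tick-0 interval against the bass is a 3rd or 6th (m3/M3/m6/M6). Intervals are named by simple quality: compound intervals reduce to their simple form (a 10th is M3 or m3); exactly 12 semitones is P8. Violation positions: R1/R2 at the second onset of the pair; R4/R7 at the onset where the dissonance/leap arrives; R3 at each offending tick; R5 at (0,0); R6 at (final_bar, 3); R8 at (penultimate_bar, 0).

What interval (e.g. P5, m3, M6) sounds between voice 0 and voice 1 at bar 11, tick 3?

P8

voice 0=A3 voice 1=A4 -> P8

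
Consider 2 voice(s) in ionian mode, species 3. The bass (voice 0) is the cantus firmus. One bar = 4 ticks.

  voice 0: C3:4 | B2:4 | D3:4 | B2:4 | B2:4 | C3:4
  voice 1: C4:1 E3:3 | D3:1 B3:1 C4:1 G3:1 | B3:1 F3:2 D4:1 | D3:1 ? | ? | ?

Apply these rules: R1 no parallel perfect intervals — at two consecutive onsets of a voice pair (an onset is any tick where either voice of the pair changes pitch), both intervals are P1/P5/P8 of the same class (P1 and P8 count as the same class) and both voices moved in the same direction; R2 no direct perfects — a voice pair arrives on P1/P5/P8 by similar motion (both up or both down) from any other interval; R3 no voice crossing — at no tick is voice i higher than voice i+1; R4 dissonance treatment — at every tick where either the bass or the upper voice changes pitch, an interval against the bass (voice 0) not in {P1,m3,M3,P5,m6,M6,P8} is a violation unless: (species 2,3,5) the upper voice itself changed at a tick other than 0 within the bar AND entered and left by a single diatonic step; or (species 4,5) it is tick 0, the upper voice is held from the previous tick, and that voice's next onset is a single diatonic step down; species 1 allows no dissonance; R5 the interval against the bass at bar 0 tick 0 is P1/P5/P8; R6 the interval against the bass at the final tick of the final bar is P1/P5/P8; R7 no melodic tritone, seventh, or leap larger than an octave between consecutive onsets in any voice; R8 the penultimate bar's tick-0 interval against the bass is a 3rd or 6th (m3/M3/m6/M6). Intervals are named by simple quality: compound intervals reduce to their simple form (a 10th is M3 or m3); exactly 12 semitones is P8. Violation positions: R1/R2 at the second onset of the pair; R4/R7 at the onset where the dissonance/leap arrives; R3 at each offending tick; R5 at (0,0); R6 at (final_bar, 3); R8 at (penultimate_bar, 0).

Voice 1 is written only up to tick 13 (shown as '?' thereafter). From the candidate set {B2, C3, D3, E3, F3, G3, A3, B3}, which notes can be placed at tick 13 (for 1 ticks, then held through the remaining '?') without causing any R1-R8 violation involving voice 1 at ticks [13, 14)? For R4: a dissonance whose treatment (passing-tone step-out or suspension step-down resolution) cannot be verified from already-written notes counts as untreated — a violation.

{B2, B3, D3, G3}

B2: legal
C3: violates R4
D3: legal
E3: violates R4
F3: violates R4
G3: legal
A3: violates R4
B3: legal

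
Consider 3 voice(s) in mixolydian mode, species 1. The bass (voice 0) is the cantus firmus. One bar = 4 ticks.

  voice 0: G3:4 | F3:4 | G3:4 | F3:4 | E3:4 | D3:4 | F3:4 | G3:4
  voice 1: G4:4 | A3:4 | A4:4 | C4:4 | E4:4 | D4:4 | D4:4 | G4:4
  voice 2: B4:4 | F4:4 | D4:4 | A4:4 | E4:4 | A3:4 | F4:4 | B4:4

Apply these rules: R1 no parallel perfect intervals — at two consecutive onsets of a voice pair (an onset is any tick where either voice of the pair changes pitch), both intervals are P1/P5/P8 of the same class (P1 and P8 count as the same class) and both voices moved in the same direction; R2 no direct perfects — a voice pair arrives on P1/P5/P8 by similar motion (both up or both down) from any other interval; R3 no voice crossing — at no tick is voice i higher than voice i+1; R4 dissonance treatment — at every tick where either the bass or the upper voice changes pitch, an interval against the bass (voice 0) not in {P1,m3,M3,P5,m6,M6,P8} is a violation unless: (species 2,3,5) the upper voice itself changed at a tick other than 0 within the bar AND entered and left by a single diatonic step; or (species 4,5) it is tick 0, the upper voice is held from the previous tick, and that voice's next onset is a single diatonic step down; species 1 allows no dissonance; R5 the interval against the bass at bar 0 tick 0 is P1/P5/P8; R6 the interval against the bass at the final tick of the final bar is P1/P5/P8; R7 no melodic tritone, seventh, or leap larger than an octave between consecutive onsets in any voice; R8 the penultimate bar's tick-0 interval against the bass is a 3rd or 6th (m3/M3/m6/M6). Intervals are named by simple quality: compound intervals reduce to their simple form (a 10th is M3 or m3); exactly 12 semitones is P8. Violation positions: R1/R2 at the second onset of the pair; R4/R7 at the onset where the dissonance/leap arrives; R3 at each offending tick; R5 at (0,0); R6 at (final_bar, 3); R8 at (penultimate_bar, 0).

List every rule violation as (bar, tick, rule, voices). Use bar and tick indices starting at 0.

(0, 0, R5, (0, 2))
(1, 0, R2, (0, 2))
(1, 0, R7, (1,))
(1, 0, R7, (2,))
(2, 0, R3, (1, 2))
(2, 0, R4, (0, 1))
(2, 1, R3, (1, 2))
(2, 2, R3, (1, 2))
(2, 3, R3, (1, 2))
(3, 0, R2, (0, 1))
(4, 0, R2, (0, 2))
(5, 0, R1, (0, 1))
(5, 0, R2, (0, 2))
(5, 0, R3, (1, 2))
(5, 1, R3, (1, 2))
(5, 2, R3, (1, 2))
(5, 3, R3, (1, 2))
(6, 0, R2, (0, 2))
(6, 0, R8, (0, 2))
(7, 0, R2, (0, 1))
(7, 0, R7, (2,))
(7, 3, R6, (0, 2))

bar 0: v0=G3 v1=G4 v2=B4 downbeat M3
bar 1: v0=F3 v1=A3 v2=F4 downbeat P8
bar 2: v0=G3 v1=A4 v2=D4 downbeat P5
bar 3: v0=F3 v1=C4 v2=A4 downbeat M3
bar 4: v0=E3 v1=E4 v2=E4 downbeat P8
bar 5: v0=D3 v1=D4 v2=A3 downbeat P5
bar 6: v0=F3 v1=D4 v2=F4 downbeat P8
bar 7: v0=G3 v1=G4 v2=B4 downbeat M3
  -> R5 @ bar 0 tick 0 v(0, 2): opens on M3
  -> R2 @ bar 1 tick 0 v(0, 2): G3/B4 M3 -> F3/F4 P8 similar
  -> R7 @ bar 1 tick 0 v(1,): G4->A3 leap 10st
  -> R7 @ bar 1 tick 0 v(2,): B4->F4 leap 6st
  -> R3 @ bar 2 tick 0 v(1, 2): A4 above D4
  -> R4 @ bar 2 tick 0 v(0, 1): G3/A4 M2 untreated
  -> R3 @ bar 2 tick 1 v(1, 2): A4 above D4
  -> R3 @ bar 2 tick 2 v(1, 2): A4 above D4
  -> R3 @ bar 2 tick 3 v(1, 2): A4 above D4
  -> R2 @ bar 3 tick 0 v(0, 1): G3/A4 M2 -> F3/C4 P5 similar
  -> R2 @ bar 4 tick 0 v(0, 2): F3/A4 M3 -> E3/E4 P8 similar
  -> R1 @ bar 5 tick 0 v(0, 1): E3/E4 P8 -> D3/D4 P8 similar
  -> R2 @ bar 5 tick 0 v(0, 2): E3/E4 P8 -> D3/A3 P5 similar
  -> R3 @ bar 5 tick 0 v(1, 2): D4 above A3
  -> R3 @ bar 5 tick 1 v(1, 2): D4 above A3
  -> R3 @ bar 5 tick 2 v(1, 2): D4 above A3
  -> R3 @ bar 5 tick 3 v(1, 2): D4 above A3
  -> R2 @ bar 6 tick 0 v(0, 2): D3/A3 P5 -> F3/F4 P8 similar
  -> R8 @ bar 6 tick 0 v(0, 2): penult P8 not 3rd/6th
  -> R2 @ bar 7 tick 0 v(0, 1): F3/D4 M6 -> G3/G4 P8 similar
  -> R7 @ bar 7 tick 0 v(2,): F4->B4 leap 6st
  -> R6 @ bar 7 tick 3 v(0, 2): closes on M3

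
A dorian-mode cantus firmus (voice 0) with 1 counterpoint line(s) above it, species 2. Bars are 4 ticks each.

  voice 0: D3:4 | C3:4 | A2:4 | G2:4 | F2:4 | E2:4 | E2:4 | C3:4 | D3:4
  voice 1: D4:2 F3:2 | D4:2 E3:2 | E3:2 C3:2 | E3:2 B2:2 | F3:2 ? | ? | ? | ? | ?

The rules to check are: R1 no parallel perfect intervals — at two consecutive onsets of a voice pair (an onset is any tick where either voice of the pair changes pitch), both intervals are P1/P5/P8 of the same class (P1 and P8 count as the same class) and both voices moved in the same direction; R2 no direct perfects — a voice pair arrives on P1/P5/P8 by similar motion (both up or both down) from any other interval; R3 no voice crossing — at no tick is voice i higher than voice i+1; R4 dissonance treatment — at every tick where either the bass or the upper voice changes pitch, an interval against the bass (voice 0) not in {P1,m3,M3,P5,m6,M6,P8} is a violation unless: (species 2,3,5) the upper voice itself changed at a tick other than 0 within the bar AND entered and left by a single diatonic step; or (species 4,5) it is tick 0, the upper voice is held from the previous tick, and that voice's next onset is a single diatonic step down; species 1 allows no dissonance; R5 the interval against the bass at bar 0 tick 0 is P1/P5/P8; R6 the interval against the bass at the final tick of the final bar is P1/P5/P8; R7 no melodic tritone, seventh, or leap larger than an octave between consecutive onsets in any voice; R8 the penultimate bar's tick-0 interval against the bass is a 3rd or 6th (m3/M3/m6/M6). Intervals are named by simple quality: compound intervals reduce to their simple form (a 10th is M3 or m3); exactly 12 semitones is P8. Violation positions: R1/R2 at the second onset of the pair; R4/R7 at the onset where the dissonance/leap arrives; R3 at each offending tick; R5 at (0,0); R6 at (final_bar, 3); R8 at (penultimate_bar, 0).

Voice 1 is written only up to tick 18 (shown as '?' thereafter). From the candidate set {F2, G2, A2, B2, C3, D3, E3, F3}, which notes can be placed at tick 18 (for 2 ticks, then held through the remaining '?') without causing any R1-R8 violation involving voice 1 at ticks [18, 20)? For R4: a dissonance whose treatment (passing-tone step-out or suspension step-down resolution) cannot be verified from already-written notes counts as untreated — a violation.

{A2, C3, D3, F2, F3}

F2: legal
G2: violates R4,R7
A2: legal
B2: violates R4,R7
C3: legal
D3: legal
E3: violates R4
F3: legal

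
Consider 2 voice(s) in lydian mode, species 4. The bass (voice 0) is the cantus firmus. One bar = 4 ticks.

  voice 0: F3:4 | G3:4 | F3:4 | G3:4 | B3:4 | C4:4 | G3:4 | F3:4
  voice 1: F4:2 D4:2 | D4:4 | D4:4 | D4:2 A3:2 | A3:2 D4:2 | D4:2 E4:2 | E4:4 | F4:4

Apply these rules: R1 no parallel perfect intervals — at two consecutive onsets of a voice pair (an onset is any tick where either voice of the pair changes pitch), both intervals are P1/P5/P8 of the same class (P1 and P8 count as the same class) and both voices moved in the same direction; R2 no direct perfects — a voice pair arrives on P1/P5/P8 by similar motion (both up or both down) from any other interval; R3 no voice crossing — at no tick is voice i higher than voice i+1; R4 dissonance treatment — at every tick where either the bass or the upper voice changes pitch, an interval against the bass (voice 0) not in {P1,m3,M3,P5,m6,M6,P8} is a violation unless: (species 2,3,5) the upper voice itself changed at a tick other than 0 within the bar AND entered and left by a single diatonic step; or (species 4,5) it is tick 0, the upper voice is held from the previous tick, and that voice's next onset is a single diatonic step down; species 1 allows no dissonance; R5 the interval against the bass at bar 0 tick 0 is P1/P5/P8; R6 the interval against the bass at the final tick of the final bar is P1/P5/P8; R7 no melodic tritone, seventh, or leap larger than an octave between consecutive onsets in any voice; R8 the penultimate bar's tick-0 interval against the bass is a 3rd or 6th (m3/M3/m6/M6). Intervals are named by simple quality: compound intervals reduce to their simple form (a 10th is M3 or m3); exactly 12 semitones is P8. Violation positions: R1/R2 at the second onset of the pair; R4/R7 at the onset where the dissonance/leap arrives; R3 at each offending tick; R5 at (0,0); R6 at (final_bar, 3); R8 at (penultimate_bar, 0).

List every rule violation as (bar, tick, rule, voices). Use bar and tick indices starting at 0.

(3, 2, R4, (0, 1))
(4, 0, R3, (0, 1))
(4, 0, R4, (0, 1))
(4, 1, R3, (0, 1))
(5, 0, R4, (0, 1))

bar 0: v0=F3 v1=F4 downbeat P8
bar 1: v0=G3 v1=D4 downbeat P5
bar 2: v0=F3 v1=D4 downbeat M6
bar 3: v0=G3 v1=D4 downbeat P5
bar 4: v0=B3 v1=A3 downbeat M2
bar 5: v0=C4 v1=D4 downbeat M2
bar 6: v0=G3 v1=E4 downbeat M6
bar 7: v0=F3 v1=F4 downbeat P8
  -> R4 @ bar 3 tick 2 v(0, 1): G3/A3 M2 untreated
  -> R3 @ bar 4 tick 0 v(0, 1): B3 above A3
  -> R4 @ bar 4 tick 0 v(0, 1): B3/A3 M2 untreated
  -> R3 @ bar 4 tick 1 v(0, 1): B3 above A3
  -> R4 @ bar 5 tick 0 v(0, 1): C4/D4 M2 untreated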